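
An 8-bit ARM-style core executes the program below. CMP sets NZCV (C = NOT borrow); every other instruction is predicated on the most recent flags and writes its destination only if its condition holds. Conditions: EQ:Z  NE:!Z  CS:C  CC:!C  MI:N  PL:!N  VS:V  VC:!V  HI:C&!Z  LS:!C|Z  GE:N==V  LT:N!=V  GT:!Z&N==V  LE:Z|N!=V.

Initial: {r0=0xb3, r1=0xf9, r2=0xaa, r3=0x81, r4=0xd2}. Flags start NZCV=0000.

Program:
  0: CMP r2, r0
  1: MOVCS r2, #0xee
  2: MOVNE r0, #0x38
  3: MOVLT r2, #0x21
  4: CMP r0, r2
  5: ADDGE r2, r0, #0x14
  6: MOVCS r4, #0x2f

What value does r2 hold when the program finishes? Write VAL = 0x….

VAL = 0x4c

0: ✓ CMP  NZCV=1000
1: · MOVCS
2: ✓ MOVNE  r0←0x38
3: ✓ MOVLT  r2←0x21
4: ✓ CMP  NZCV=0010
5: ✓ ADDGE  r2←0x4c
6: ✓ MOVCS  r4←0x2f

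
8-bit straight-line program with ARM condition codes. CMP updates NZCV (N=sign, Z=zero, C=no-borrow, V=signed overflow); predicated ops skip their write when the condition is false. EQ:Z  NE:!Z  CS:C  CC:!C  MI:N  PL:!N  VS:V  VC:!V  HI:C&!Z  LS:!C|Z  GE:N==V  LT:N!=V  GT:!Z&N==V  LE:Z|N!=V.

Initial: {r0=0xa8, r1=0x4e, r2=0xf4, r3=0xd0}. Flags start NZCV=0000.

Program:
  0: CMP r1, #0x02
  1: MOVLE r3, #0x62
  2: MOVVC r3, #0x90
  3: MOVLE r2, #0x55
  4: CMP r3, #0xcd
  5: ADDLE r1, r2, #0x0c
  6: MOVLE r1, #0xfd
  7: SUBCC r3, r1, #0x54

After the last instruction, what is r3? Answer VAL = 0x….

[0] flags=0010 → (cmp)
[1] flags=0010 LE?F → skip
[2] flags=0010 VC?T → r3=0x90
[3] flags=0010 LE?F → skip
[4] flags=1000 → (cmp)
[5] flags=1000 LE?T → r1=0x00
[6] flags=1000 LE?T → r1=0xfd
[7] flags=1000 CC?T → r3=0xa9

VAL = 0xa9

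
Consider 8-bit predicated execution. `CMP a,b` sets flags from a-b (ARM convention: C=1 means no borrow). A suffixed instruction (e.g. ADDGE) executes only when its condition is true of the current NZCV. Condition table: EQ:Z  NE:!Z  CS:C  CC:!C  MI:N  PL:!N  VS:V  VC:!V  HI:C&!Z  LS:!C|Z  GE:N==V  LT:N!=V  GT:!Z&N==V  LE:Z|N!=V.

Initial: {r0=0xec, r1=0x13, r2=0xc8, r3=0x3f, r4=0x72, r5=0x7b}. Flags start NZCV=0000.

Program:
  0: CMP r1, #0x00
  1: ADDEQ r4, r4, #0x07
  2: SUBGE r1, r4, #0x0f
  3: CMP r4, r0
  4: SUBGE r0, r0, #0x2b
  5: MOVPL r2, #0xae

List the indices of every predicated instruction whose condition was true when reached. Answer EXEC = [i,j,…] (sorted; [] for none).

[0] flags=0010 → (cmp)
[1] flags=0010 EQ?F → skip
[2] flags=0010 GE?T → r1=0x63
[3] flags=1001 → (cmp)
[4] flags=1001 GE?T → r0=0xc1
[5] flags=1001 PL?F → skip

EXEC = [2,4]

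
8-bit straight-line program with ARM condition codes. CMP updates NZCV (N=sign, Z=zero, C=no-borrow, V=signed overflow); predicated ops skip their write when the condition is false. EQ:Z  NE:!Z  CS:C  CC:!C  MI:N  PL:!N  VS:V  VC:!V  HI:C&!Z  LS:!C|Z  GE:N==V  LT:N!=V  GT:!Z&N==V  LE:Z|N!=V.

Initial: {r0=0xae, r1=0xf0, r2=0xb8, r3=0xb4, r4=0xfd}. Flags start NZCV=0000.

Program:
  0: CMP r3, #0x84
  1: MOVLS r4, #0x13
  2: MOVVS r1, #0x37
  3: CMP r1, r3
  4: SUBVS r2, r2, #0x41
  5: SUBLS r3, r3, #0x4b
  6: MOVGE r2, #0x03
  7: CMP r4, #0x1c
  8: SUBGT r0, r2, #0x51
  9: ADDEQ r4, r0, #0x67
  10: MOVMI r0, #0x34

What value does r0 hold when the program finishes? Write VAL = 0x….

[0] flags=0010 → (cmp)
[1] flags=0010 LS?F → skip
[2] flags=0010 VS?F → skip
[3] flags=0010 → (cmp)
[4] flags=0010 VS?F → skip
[5] flags=0010 LS?F → skip
[6] flags=0010 GE?T → r2=0x03
[7] flags=1010 → (cmp)
[8] flags=1010 GT?F → skip
[9] flags=1010 EQ?F → skip
[10] flags=1010 MI?T → r0=0x34

VAL = 0x34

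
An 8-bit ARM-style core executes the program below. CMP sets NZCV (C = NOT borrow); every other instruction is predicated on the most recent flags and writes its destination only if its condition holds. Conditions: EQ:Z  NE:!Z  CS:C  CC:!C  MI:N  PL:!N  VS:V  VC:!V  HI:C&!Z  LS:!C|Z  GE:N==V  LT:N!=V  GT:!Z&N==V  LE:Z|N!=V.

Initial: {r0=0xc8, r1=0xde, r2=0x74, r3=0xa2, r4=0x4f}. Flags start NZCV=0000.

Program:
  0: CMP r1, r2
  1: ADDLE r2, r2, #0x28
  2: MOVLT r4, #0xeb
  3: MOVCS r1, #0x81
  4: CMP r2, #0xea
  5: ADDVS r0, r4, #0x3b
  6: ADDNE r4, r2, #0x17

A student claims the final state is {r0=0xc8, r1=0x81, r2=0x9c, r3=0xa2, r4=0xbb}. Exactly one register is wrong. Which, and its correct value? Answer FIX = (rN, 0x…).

FIX = (r4, 0xb3)

[0] flags=0011 → (cmp)
[1] flags=0011 LE?T → r2=0x9c
[2] flags=0011 LT?T → r4=0xeb
[3] flags=0011 CS?T → r1=0x81
[4] flags=1000 → (cmp)
[5] flags=1000 VS?F → skip
[6] flags=1000 NE?T → r4=0xb3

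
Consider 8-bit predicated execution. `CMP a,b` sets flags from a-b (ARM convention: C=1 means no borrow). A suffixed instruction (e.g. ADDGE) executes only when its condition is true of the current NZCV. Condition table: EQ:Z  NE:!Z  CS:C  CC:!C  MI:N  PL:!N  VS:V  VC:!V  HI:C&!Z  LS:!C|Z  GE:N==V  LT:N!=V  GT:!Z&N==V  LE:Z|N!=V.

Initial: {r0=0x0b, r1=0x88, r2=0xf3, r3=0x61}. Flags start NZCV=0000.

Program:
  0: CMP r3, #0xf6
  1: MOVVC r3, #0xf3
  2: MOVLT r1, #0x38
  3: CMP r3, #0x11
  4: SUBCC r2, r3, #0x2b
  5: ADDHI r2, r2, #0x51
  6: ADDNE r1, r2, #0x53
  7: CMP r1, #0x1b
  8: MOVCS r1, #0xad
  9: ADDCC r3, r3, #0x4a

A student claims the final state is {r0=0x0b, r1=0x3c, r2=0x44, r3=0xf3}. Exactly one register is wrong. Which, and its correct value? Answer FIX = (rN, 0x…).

FIX = (r1, 0xad)

0: ✓ CMP  NZCV=0000
1: ✓ MOVVC  r3←0xf3
2: · MOVLT
3: ✓ CMP  NZCV=1010
4: · SUBCC
5: ✓ ADDHI  r2←0x44
6: ✓ ADDNE  r1←0x97
7: ✓ CMP  NZCV=0011
8: ✓ MOVCS  r1←0xad
9: · ADDCC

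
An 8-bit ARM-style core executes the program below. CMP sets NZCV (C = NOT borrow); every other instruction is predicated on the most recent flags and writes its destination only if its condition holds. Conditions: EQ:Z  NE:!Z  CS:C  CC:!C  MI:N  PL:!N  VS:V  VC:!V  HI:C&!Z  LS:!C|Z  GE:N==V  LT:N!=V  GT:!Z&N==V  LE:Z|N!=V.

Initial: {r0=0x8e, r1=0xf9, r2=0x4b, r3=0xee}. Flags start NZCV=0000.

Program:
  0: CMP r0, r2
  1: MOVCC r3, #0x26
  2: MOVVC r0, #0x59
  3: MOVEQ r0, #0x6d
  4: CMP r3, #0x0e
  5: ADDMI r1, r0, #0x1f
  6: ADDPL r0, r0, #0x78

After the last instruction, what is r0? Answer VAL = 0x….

VAL = 0x8e

[0] flags=0011 → (cmp)
[1] flags=0011 CC?F → skip
[2] flags=0011 VC?F → skip
[3] flags=0011 EQ?F → skip
[4] flags=1010 → (cmp)
[5] flags=1010 MI?T → r1=0xad
[6] flags=1010 PL?F → skip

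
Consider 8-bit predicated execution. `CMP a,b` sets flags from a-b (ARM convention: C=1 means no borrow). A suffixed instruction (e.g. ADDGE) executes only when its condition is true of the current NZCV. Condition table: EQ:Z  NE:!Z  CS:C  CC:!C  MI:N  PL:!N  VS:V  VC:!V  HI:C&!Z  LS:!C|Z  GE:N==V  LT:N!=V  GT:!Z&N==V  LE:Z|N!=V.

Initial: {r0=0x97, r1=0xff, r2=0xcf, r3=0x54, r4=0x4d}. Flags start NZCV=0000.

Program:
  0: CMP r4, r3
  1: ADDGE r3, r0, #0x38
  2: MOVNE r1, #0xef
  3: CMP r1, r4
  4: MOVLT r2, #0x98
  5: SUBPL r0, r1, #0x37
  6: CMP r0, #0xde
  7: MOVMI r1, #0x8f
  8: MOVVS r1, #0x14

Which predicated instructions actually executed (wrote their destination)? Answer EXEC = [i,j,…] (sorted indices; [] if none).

EXEC = [2,4,7]

0: ✓ CMP  NZCV=1000
1: · ADDGE
2: ✓ MOVNE  r1←0xef
3: ✓ CMP  NZCV=1010
4: ✓ MOVLT  r2←0x98
5: · SUBPL
6: ✓ CMP  NZCV=1000
7: ✓ MOVMI  r1←0x8f
8: · MOVVS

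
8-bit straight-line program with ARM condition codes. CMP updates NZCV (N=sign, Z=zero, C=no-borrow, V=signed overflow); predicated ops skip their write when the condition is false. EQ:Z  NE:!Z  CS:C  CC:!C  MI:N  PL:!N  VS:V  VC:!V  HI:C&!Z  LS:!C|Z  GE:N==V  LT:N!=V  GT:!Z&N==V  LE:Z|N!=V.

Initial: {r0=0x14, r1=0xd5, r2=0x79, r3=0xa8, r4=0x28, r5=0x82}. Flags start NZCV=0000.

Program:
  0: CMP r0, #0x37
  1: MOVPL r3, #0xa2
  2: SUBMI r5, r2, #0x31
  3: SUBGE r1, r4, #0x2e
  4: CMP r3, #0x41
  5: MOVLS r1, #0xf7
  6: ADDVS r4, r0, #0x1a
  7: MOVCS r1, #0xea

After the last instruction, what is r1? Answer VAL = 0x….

[0] flags=1000 → (cmp)
[1] flags=1000 PL?F → skip
[2] flags=1000 MI?T → r5=0x48
[3] flags=1000 GE?F → skip
[4] flags=0011 → (cmp)
[5] flags=0011 LS?F → skip
[6] flags=0011 VS?T → r4=0x2e
[7] flags=0011 CS?T → r1=0xea

VAL = 0xea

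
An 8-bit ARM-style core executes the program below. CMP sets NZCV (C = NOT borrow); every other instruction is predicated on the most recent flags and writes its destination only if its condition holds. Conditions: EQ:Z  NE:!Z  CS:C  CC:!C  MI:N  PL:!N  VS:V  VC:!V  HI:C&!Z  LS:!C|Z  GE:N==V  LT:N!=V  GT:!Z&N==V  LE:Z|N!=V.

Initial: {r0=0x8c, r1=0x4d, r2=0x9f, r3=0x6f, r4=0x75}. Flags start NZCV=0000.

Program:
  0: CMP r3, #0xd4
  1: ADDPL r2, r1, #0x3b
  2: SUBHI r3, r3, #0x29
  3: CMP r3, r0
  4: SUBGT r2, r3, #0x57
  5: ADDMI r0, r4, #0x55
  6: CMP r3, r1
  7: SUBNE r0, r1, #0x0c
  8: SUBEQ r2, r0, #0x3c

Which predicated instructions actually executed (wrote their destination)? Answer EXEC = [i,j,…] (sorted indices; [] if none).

EXEC = [4,5,7]

[0] flags=1001 → (cmp)
[1] flags=1001 PL?F → skip
[2] flags=1001 HI?F → skip
[3] flags=1001 → (cmp)
[4] flags=1001 GT?T → r2=0x18
[5] flags=1001 MI?T → r0=0xca
[6] flags=0010 → (cmp)
[7] flags=0010 NE?T → r0=0x41
[8] flags=0010 EQ?F → skip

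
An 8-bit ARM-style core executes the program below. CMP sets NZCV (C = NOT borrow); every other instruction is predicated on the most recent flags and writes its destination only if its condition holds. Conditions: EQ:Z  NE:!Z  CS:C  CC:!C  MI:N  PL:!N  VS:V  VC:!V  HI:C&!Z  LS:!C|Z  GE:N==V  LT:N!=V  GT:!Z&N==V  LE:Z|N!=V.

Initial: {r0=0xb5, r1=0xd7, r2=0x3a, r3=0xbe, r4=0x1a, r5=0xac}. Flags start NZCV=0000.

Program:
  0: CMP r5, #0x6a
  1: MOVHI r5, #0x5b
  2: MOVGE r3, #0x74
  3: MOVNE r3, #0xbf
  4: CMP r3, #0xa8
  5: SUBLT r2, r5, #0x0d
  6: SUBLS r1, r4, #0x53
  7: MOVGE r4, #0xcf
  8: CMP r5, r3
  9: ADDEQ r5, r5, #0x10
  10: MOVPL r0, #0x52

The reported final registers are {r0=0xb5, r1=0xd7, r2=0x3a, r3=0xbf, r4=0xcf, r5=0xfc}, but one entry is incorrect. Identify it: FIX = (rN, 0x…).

FIX = (r5, 0x5b)

[0] flags=0011 → (cmp)
[1] flags=0011 HI?T → r5=0x5b
[2] flags=0011 GE?F → skip
[3] flags=0011 NE?T → r3=0xbf
[4] flags=0010 → (cmp)
[5] flags=0010 LT?F → skip
[6] flags=0010 LS?F → skip
[7] flags=0010 GE?T → r4=0xcf
[8] flags=1001 → (cmp)
[9] flags=1001 EQ?F → skip
[10] flags=1001 PL?F → skip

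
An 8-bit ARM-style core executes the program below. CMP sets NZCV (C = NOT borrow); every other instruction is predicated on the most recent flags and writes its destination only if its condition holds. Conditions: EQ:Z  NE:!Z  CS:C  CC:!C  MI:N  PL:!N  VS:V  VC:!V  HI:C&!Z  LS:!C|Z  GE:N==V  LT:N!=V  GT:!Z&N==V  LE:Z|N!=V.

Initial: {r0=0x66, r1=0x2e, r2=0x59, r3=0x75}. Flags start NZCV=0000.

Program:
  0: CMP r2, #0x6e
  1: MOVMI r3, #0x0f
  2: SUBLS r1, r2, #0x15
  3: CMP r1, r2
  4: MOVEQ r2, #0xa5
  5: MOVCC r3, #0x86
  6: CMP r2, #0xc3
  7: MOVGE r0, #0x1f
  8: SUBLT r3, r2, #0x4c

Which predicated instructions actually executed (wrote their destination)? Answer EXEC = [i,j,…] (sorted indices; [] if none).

EXEC = [1,2,5,7]

[0] flags=1000 → (cmp)
[1] flags=1000 MI?T → r3=0x0f
[2] flags=1000 LS?T → r1=0x44
[3] flags=1000 → (cmp)
[4] flags=1000 EQ?F → skip
[5] flags=1000 CC?T → r3=0x86
[6] flags=1001 → (cmp)
[7] flags=1001 GE?T → r0=0x1f
[8] flags=1001 LT?F → skip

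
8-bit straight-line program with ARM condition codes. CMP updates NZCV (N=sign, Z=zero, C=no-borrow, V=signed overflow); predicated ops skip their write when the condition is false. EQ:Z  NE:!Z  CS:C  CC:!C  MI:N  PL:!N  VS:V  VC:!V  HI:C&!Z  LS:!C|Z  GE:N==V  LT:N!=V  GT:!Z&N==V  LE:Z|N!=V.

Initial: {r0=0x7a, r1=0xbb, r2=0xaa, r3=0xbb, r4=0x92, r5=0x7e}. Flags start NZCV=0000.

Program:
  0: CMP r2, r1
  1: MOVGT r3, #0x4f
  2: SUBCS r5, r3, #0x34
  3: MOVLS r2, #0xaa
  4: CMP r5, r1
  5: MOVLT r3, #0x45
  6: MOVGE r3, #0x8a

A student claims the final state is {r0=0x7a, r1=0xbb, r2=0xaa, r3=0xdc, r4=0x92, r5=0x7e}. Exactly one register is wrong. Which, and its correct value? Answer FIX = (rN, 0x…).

FIX = (r3, 0x8a)

[0] flags=1000 → (cmp)
[1] flags=1000 GT?F → skip
[2] flags=1000 CS?F → skip
[3] flags=1000 LS?T → r2=0xaa
[4] flags=1001 → (cmp)
[5] flags=1001 LT?F → skip
[6] flags=1001 GE?T → r3=0x8a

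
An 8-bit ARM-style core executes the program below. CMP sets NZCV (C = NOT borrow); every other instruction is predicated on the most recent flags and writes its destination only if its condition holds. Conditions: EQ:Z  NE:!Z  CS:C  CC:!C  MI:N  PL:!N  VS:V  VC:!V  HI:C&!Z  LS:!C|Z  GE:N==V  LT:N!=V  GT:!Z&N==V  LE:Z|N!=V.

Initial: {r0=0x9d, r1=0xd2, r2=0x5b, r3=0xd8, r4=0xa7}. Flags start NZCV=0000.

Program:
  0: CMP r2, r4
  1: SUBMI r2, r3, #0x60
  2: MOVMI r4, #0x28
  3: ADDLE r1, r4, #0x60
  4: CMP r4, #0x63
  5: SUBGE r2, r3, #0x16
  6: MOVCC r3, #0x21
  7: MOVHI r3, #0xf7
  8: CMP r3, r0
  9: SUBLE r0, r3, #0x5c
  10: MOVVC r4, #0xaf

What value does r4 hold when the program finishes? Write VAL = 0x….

VAL = 0x28

0: ✓ CMP  NZCV=1001
1: ✓ SUBMI  r2←0x78
2: ✓ MOVMI  r4←0x28
3: · ADDLE
4: ✓ CMP  NZCV=1000
5: · SUBGE
6: ✓ MOVCC  r3←0x21
7: · MOVHI
8: ✓ CMP  NZCV=1001
9: · SUBLE
10: · MOVVC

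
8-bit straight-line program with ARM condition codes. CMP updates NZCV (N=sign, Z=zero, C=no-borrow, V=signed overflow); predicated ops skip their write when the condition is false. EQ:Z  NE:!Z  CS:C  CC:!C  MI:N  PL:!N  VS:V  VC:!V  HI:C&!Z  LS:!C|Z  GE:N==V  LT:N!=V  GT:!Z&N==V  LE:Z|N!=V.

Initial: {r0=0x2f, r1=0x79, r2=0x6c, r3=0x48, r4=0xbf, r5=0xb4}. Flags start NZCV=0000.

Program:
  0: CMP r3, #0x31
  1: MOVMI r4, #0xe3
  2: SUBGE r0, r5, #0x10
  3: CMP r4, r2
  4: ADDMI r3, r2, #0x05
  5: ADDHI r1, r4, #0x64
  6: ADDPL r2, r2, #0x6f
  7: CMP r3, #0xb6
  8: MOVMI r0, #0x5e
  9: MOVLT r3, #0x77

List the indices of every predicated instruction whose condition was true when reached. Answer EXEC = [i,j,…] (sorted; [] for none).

[0] flags=0010 → (cmp)
[1] flags=0010 MI?F → skip
[2] flags=0010 GE?T → r0=0xa4
[3] flags=0011 → (cmp)
[4] flags=0011 MI?F → skip
[5] flags=0011 HI?T → r1=0x23
[6] flags=0011 PL?T → r2=0xdb
[7] flags=1001 → (cmp)
[8] flags=1001 MI?T → r0=0x5e
[9] flags=1001 LT?F → skip

EXEC = [2,5,6,8]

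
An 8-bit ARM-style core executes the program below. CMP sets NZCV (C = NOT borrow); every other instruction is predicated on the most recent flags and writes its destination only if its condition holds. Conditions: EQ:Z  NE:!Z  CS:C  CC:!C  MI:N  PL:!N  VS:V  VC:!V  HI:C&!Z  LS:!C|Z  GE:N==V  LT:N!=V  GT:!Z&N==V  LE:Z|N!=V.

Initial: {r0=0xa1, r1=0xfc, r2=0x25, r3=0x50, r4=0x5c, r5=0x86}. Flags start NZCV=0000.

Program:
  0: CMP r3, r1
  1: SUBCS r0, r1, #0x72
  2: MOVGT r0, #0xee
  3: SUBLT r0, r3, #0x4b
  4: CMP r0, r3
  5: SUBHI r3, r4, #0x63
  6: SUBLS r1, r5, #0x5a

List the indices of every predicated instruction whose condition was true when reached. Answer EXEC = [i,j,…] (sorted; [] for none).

0: ✓ CMP  NZCV=0000
1: · SUBCS
2: ✓ MOVGT  r0←0xee
3: · SUBLT
4: ✓ CMP  NZCV=1010
5: ✓ SUBHI  r3←0xf9
6: · SUBLS

EXEC = [2,5]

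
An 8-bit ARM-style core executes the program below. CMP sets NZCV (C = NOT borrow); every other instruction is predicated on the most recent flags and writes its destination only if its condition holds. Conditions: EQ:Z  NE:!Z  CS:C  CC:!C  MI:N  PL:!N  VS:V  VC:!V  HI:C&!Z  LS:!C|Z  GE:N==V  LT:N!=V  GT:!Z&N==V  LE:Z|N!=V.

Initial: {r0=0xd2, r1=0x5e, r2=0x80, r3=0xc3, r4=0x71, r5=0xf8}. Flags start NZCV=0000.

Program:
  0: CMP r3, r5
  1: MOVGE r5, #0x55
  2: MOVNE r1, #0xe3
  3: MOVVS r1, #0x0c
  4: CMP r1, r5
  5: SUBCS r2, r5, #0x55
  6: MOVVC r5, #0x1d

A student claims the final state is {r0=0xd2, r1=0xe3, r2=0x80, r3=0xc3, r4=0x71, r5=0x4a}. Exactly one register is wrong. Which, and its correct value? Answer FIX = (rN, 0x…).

0: ✓ CMP  NZCV=1000
1: · MOVGE
2: ✓ MOVNE  r1←0xe3
3: · MOVVS
4: ✓ CMP  NZCV=1000
5: · SUBCS
6: ✓ MOVVC  r5←0x1d

FIX = (r5, 0x1d)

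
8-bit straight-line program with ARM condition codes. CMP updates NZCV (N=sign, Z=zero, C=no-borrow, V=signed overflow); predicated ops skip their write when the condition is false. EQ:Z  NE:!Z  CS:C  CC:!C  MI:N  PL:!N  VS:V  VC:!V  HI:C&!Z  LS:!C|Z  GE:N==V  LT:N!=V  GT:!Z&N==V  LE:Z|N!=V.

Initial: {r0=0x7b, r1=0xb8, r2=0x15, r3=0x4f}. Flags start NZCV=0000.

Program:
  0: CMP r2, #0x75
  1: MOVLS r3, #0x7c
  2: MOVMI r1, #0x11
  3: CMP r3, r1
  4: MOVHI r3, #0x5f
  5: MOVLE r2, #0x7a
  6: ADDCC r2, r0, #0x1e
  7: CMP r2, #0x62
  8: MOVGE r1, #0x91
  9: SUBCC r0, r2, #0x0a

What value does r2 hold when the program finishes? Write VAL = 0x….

VAL = 0x15

0: ✓ CMP  NZCV=1000
1: ✓ MOVLS  r3←0x7c
2: ✓ MOVMI  r1←0x11
3: ✓ CMP  NZCV=0010
4: ✓ MOVHI  r3←0x5f
5: · MOVLE
6: · ADDCC
7: ✓ CMP  NZCV=1000
8: · MOVGE
9: ✓ SUBCC  r0←0x0b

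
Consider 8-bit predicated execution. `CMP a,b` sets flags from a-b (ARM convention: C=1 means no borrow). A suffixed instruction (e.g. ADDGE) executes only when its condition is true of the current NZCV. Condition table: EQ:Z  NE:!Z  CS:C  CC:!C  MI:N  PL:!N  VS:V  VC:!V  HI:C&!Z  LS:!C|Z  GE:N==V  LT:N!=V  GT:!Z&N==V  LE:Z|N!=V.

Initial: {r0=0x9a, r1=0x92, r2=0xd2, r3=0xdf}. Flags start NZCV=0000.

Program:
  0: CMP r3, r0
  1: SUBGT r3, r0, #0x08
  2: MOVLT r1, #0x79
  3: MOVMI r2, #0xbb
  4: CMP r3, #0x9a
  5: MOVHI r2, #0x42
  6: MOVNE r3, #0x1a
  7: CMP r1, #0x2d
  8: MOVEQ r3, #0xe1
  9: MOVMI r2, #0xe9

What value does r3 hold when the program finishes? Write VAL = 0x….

VAL = 0x1a

0: ✓ CMP  NZCV=0010
1: ✓ SUBGT  r3←0x92
2: · MOVLT
3: · MOVMI
4: ✓ CMP  NZCV=1000
5: · MOVHI
6: ✓ MOVNE  r3←0x1a
7: ✓ CMP  NZCV=0011
8: · MOVEQ
9: · MOVMI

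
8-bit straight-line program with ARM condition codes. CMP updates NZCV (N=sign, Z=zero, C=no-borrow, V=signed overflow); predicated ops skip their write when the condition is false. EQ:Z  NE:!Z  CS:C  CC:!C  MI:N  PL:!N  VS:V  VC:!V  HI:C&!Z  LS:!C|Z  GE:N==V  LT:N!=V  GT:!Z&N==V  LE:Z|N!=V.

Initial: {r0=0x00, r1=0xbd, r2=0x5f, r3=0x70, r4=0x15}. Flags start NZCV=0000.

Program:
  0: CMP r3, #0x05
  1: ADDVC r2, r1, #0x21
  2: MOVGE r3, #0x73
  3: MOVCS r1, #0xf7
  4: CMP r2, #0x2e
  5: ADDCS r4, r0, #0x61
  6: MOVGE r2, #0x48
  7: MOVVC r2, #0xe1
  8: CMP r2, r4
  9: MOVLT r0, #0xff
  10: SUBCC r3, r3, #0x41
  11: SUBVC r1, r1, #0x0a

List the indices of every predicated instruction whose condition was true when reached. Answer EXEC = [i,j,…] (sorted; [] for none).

0: ✓ CMP  NZCV=0010
1: ✓ ADDVC  r2←0xde
2: ✓ MOVGE  r3←0x73
3: ✓ MOVCS  r1←0xf7
4: ✓ CMP  NZCV=1010
5: ✓ ADDCS  r4←0x61
6: · MOVGE
7: ✓ MOVVC  r2←0xe1
8: ✓ CMP  NZCV=1010
9: ✓ MOVLT  r0←0xff
10: · SUBCC
11: ✓ SUBVC  r1←0xed

EXEC = [1,2,3,5,7,9,11]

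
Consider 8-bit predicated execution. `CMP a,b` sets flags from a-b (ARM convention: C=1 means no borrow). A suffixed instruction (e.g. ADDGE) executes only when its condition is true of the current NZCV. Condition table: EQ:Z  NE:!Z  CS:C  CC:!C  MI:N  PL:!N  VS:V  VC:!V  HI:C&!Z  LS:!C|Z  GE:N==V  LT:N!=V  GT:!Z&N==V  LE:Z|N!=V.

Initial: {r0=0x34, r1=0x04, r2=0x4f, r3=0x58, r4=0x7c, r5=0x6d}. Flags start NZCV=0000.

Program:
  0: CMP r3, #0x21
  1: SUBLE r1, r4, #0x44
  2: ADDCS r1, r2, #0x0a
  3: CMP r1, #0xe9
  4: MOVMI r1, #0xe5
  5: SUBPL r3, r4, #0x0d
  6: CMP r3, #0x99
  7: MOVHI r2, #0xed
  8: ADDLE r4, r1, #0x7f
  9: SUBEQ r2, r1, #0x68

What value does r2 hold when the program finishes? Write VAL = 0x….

VAL = 0x4f

[0] flags=0010 → (cmp)
[1] flags=0010 LE?F → skip
[2] flags=0010 CS?T → r1=0x59
[3] flags=0000 → (cmp)
[4] flags=0000 MI?F → skip
[5] flags=0000 PL?T → r3=0x6f
[6] flags=1001 → (cmp)
[7] flags=1001 HI?F → skip
[8] flags=1001 LE?F → skip
[9] flags=1001 EQ?F → skip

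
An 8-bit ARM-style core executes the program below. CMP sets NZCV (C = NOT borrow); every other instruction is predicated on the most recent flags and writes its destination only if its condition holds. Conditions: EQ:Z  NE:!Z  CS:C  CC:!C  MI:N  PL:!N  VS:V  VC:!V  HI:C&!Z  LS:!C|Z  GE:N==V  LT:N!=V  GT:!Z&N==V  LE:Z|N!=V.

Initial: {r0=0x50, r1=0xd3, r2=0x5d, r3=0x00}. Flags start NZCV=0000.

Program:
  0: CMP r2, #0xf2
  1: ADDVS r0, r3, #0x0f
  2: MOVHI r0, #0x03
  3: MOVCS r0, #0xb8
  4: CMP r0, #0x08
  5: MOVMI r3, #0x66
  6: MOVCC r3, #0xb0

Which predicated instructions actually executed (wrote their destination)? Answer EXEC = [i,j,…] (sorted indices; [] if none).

[0] flags=0000 → (cmp)
[1] flags=0000 VS?F → skip
[2] flags=0000 HI?F → skip
[3] flags=0000 CS?F → skip
[4] flags=0010 → (cmp)
[5] flags=0010 MI?F → skip
[6] flags=0010 CC?F → skip

EXEC = []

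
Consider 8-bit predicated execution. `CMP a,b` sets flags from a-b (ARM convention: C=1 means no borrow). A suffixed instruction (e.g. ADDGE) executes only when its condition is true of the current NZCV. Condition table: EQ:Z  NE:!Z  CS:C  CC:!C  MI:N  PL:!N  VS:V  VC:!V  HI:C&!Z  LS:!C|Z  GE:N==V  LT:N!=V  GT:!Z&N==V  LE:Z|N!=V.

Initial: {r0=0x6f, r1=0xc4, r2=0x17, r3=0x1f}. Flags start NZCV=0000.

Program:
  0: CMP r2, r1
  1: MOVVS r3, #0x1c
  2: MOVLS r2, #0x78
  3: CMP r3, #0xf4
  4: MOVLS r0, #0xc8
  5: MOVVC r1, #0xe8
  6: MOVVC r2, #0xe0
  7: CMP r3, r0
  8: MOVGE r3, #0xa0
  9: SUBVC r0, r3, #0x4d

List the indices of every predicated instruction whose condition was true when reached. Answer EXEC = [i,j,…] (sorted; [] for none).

EXEC = [2,4,5,6,8,9]

[0] flags=0000 → (cmp)
[1] flags=0000 VS?F → skip
[2] flags=0000 LS?T → r2=0x78
[3] flags=0000 → (cmp)
[4] flags=0000 LS?T → r0=0xc8
[5] flags=0000 VC?T → r1=0xe8
[6] flags=0000 VC?T → r2=0xe0
[7] flags=0000 → (cmp)
[8] flags=0000 GE?T → r3=0xa0
[9] flags=0000 VC?T → r0=0x53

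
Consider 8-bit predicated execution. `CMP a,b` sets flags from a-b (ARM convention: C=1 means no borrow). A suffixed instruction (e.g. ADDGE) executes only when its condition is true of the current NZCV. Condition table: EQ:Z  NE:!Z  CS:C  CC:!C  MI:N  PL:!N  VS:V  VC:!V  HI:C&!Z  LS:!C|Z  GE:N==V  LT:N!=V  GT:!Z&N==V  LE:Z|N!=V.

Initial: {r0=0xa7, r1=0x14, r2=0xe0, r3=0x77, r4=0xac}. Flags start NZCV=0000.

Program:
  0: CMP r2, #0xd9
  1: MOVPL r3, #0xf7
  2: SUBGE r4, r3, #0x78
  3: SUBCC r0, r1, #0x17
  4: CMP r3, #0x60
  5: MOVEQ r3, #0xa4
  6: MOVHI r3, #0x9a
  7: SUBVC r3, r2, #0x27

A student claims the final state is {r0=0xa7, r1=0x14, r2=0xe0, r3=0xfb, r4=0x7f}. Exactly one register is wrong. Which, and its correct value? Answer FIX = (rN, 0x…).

0: ✓ CMP  NZCV=0010
1: ✓ MOVPL  r3←0xf7
2: ✓ SUBGE  r4←0x7f
3: · SUBCC
4: ✓ CMP  NZCV=1010
5: · MOVEQ
6: ✓ MOVHI  r3←0x9a
7: ✓ SUBVC  r3←0xb9

FIX = (r3, 0xb9)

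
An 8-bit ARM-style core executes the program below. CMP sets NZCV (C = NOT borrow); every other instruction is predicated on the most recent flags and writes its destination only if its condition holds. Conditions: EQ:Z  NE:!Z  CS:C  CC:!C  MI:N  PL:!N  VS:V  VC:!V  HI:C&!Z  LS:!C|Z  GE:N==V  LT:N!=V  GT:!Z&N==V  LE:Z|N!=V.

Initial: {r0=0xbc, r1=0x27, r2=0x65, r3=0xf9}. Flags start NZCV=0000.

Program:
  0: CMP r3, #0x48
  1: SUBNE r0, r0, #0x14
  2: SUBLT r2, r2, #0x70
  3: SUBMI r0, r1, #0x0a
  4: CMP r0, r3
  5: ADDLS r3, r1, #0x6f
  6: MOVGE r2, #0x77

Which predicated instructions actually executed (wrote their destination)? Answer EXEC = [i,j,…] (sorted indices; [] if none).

EXEC = [1,2,3,5,6]

[0] flags=1010 → (cmp)
[1] flags=1010 NE?T → r0=0xa8
[2] flags=1010 LT?T → r2=0xf5
[3] flags=1010 MI?T → r0=0x1d
[4] flags=0000 → (cmp)
[5] flags=0000 LS?T → r3=0x96
[6] flags=0000 GE?T → r2=0x77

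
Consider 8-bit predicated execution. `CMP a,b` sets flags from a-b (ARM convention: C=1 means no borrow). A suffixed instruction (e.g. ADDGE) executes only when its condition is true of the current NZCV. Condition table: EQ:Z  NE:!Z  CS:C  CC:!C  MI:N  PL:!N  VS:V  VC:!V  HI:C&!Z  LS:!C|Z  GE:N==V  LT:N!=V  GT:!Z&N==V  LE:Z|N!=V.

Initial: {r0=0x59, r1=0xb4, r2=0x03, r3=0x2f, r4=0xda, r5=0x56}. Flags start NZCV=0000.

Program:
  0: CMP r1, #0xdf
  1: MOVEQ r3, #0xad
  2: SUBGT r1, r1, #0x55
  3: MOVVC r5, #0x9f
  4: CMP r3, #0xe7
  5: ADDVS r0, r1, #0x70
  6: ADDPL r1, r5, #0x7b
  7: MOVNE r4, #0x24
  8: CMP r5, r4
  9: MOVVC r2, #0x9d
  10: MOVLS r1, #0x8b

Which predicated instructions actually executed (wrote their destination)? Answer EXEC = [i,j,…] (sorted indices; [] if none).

EXEC = [3,6,7]

0: ✓ CMP  NZCV=1000
1: · MOVEQ
2: · SUBGT
3: ✓ MOVVC  r5←0x9f
4: ✓ CMP  NZCV=0000
5: · ADDVS
6: ✓ ADDPL  r1←0x1a
7: ✓ MOVNE  r4←0x24
8: ✓ CMP  NZCV=0011
9: · MOVVC
10: · MOVLS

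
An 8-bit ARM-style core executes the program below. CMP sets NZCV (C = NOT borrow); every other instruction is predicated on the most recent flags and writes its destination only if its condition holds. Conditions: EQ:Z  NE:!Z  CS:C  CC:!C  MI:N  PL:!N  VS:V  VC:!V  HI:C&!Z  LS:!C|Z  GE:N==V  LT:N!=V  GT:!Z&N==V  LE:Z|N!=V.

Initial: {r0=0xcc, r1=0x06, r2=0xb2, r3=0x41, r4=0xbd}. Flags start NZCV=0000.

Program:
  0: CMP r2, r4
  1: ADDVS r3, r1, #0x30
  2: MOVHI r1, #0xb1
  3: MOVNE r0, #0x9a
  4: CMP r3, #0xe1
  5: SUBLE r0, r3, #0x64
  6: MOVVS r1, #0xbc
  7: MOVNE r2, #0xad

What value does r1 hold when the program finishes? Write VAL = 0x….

VAL = 0x06

0: ✓ CMP  NZCV=1000
1: · ADDVS
2: · MOVHI
3: ✓ MOVNE  r0←0x9a
4: ✓ CMP  NZCV=0000
5: · SUBLE
6: · MOVVS
7: ✓ MOVNE  r2←0xad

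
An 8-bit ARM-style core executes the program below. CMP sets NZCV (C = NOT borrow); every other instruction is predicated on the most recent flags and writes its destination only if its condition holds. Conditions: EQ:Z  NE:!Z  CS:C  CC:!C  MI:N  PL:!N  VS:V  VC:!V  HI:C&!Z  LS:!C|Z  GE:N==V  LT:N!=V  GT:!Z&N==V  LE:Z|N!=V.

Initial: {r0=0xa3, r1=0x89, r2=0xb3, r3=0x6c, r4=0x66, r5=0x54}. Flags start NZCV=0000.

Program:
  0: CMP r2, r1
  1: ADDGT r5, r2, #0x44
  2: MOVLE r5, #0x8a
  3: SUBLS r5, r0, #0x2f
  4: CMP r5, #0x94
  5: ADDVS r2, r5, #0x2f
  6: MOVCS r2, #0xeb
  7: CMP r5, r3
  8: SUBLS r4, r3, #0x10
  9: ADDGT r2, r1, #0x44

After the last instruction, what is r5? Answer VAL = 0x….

0: ✓ CMP  NZCV=0010
1: ✓ ADDGT  r5←0xf7
2: · MOVLE
3: · SUBLS
4: ✓ CMP  NZCV=0010
5: · ADDVS
6: ✓ MOVCS  r2←0xeb
7: ✓ CMP  NZCV=1010
8: · SUBLS
9: · ADDGT

VAL = 0xf7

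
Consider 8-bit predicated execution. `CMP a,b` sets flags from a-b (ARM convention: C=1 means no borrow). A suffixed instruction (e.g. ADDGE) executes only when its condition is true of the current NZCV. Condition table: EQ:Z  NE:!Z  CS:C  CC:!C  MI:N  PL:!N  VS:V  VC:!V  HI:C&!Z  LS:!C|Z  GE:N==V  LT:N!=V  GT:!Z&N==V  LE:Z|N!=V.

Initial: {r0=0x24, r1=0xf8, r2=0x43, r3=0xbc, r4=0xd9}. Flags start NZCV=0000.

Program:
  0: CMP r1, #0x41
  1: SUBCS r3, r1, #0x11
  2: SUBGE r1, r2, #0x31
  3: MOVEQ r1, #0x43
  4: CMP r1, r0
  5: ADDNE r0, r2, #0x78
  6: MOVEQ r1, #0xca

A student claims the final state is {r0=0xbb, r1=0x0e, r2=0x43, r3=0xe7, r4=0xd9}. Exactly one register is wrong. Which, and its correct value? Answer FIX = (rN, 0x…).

0: ✓ CMP  NZCV=1010
1: ✓ SUBCS  r3←0xe7
2: · SUBGE
3: · MOVEQ
4: ✓ CMP  NZCV=1010
5: ✓ ADDNE  r0←0xbb
6: · MOVEQ

FIX = (r1, 0xf8)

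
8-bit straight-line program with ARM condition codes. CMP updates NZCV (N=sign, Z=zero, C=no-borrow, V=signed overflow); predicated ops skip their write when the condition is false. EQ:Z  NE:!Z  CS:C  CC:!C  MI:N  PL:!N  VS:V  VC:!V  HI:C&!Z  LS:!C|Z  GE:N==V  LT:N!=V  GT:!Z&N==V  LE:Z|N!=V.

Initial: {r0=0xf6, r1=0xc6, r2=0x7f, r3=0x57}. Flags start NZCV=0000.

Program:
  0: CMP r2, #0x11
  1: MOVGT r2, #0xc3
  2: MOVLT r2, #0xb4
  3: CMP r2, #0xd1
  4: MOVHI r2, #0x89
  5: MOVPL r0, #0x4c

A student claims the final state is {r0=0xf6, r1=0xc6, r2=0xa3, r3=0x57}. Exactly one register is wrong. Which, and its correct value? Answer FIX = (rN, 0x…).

[0] flags=0010 → (cmp)
[1] flags=0010 GT?T → r2=0xc3
[2] flags=0010 LT?F → skip
[3] flags=1000 → (cmp)
[4] flags=1000 HI?F → skip
[5] flags=1000 PL?F → skip

FIX = (r2, 0xc3)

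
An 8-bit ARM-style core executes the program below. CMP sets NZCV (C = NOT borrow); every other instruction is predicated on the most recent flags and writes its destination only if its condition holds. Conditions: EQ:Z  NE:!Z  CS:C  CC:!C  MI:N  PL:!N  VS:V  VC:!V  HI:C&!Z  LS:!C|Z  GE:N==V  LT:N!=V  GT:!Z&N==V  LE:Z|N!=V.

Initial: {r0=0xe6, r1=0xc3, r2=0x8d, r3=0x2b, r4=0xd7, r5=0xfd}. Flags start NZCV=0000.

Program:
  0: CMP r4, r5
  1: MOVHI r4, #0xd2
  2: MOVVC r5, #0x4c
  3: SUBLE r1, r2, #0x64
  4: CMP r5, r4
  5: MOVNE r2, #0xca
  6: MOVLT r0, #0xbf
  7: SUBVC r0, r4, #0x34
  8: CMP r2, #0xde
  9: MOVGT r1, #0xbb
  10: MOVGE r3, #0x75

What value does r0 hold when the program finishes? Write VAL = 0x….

VAL = 0xa3

0: ✓ CMP  NZCV=1000
1: · MOVHI
2: ✓ MOVVC  r5←0x4c
3: ✓ SUBLE  r1←0x29
4: ✓ CMP  NZCV=0000
5: ✓ MOVNE  r2←0xca
6: · MOVLT
7: ✓ SUBVC  r0←0xa3
8: ✓ CMP  NZCV=1000
9: · MOVGT
10: · MOVGE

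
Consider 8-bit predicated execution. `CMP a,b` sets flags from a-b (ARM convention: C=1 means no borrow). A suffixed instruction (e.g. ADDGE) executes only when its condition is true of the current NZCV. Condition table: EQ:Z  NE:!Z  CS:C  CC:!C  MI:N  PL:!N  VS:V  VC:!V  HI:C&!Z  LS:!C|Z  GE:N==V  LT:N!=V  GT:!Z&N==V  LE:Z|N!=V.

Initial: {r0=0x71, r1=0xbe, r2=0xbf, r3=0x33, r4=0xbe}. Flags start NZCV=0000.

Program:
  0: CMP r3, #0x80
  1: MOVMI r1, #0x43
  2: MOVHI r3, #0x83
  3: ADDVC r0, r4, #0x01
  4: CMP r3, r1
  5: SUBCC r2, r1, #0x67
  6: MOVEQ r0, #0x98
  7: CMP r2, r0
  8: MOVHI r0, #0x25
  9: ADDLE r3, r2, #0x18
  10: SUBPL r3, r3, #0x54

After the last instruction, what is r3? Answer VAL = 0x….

VAL = 0xa0

[0] flags=1001 → (cmp)
[1] flags=1001 MI?T → r1=0x43
[2] flags=1001 HI?F → skip
[3] flags=1001 VC?F → skip
[4] flags=1000 → (cmp)
[5] flags=1000 CC?T → r2=0xdc
[6] flags=1000 EQ?F → skip
[7] flags=0011 → (cmp)
[8] flags=0011 HI?T → r0=0x25
[9] flags=0011 LE?T → r3=0xf4
[10] flags=0011 PL?T → r3=0xa0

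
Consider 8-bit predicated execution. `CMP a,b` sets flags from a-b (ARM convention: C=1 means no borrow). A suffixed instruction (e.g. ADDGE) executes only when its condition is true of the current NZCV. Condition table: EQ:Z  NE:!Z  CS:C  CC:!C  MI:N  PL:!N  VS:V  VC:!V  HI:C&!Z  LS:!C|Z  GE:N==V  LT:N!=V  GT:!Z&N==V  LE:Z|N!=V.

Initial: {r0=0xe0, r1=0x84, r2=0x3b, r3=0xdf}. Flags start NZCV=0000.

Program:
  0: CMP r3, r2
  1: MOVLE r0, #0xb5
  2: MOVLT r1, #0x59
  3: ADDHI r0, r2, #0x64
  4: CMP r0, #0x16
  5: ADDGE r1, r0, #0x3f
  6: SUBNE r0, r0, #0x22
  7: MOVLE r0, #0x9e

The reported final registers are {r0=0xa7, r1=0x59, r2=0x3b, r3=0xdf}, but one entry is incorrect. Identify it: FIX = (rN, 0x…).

[0] flags=1010 → (cmp)
[1] flags=1010 LE?T → r0=0xb5
[2] flags=1010 LT?T → r1=0x59
[3] flags=1010 HI?T → r0=0x9f
[4] flags=1010 → (cmp)
[5] flags=1010 GE?F → skip
[6] flags=1010 NE?T → r0=0x7d
[7] flags=1010 LE?T → r0=0x9e

FIX = (r0, 0x9e)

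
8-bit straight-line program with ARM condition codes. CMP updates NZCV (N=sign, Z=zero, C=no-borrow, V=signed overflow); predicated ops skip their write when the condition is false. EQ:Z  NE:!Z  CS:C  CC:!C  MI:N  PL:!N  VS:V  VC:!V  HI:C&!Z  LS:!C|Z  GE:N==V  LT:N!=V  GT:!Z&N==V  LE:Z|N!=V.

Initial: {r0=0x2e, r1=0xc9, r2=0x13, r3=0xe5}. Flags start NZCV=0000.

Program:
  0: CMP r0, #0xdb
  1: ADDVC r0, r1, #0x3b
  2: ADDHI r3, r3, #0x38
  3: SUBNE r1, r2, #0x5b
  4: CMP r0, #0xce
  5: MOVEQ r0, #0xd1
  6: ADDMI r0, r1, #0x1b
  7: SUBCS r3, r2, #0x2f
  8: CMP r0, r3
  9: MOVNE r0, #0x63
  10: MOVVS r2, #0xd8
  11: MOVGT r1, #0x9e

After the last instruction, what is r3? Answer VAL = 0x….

[0] flags=0000 → (cmp)
[1] flags=0000 VC?T → r0=0x04
[2] flags=0000 HI?F → skip
[3] flags=0000 NE?T → r1=0xb8
[4] flags=0000 → (cmp)
[5] flags=0000 EQ?F → skip
[6] flags=0000 MI?F → skip
[7] flags=0000 CS?F → skip
[8] flags=0000 → (cmp)
[9] flags=0000 NE?T → r0=0x63
[10] flags=0000 VS?F → skip
[11] flags=0000 GT?T → r1=0x9e

VAL = 0xe5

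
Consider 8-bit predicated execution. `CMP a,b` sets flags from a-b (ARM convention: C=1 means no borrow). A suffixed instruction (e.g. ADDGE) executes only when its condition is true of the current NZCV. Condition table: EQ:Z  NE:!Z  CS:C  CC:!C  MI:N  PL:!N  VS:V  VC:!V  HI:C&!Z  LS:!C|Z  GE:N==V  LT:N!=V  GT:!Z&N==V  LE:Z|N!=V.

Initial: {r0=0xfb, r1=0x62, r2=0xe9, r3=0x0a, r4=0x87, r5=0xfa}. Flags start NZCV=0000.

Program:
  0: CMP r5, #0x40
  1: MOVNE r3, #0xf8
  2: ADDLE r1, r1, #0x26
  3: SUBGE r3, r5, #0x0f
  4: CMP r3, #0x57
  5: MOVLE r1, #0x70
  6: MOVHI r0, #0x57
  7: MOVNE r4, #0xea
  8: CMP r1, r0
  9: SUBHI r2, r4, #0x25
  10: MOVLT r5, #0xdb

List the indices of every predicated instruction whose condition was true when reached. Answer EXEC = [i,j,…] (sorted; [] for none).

EXEC = [1,2,5,6,7,9]

0: ✓ CMP  NZCV=1010
1: ✓ MOVNE  r3←0xf8
2: ✓ ADDLE  r1←0x88
3: · SUBGE
4: ✓ CMP  NZCV=1010
5: ✓ MOVLE  r1←0x70
6: ✓ MOVHI  r0←0x57
7: ✓ MOVNE  r4←0xea
8: ✓ CMP  NZCV=0010
9: ✓ SUBHI  r2←0xc5
10: · MOVLT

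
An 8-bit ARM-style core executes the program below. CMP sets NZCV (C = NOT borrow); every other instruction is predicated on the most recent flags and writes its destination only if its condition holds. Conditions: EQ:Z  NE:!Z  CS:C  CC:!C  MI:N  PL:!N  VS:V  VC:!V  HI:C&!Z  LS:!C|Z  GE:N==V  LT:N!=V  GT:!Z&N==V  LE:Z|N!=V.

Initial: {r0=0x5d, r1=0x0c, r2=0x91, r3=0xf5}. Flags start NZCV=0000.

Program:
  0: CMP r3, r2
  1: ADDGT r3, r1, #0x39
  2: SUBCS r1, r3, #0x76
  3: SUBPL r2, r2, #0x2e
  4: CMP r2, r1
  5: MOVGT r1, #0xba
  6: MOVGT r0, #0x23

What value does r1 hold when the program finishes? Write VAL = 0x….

0: ✓ CMP  NZCV=0010
1: ✓ ADDGT  r3←0x45
2: ✓ SUBCS  r1←0xcf
3: ✓ SUBPL  r2←0x63
4: ✓ CMP  NZCV=1001
5: ✓ MOVGT  r1←0xba
6: ✓ MOVGT  r0←0x23

VAL = 0xba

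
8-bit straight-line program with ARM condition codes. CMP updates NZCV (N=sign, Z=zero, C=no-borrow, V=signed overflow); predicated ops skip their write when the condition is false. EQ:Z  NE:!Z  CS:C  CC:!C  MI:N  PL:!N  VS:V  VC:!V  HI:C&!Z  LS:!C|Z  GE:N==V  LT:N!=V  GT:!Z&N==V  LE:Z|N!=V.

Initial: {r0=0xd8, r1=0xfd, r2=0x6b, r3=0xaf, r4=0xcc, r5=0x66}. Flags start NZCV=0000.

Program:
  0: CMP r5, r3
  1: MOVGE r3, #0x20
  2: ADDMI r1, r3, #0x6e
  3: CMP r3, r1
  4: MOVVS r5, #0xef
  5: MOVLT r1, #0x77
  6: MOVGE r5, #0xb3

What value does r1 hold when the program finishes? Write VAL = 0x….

VAL = 0x8e

0: ✓ CMP  NZCV=1001
1: ✓ MOVGE  r3←0x20
2: ✓ ADDMI  r1←0x8e
3: ✓ CMP  NZCV=1001
4: ✓ MOVVS  r5←0xef
5: · MOVLT
6: ✓ MOVGE  r5←0xb3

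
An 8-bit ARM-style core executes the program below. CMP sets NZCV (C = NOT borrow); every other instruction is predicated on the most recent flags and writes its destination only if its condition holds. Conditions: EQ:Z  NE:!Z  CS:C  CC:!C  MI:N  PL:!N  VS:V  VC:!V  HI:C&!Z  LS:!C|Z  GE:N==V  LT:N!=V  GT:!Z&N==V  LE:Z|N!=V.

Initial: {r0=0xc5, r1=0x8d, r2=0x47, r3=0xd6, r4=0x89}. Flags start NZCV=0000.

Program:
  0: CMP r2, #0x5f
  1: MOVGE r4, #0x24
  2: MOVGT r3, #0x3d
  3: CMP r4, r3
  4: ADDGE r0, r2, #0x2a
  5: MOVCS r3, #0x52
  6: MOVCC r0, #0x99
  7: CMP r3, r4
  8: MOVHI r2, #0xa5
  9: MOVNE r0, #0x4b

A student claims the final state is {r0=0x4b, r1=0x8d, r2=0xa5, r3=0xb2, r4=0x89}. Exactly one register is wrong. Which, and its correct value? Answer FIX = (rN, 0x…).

[0] flags=1000 → (cmp)
[1] flags=1000 GE?F → skip
[2] flags=1000 GT?F → skip
[3] flags=1000 → (cmp)
[4] flags=1000 GE?F → skip
[5] flags=1000 CS?F → skip
[6] flags=1000 CC?T → r0=0x99
[7] flags=0010 → (cmp)
[8] flags=0010 HI?T → r2=0xa5
[9] flags=0010 NE?T → r0=0x4b

FIX = (r3, 0xd6)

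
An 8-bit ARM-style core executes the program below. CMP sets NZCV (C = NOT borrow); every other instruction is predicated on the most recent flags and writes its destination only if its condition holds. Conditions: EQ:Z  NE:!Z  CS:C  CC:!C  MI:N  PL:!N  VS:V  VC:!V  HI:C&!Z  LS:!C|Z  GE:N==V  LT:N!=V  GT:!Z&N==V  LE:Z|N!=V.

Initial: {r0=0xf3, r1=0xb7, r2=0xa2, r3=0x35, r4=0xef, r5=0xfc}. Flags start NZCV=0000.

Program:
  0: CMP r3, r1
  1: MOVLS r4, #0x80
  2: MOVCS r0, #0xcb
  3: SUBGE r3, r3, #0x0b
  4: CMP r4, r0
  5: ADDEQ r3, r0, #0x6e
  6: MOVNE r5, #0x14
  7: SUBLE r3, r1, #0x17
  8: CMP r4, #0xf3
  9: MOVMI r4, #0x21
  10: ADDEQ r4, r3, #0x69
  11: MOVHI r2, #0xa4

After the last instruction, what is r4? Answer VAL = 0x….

0: ✓ CMP  NZCV=0000
1: ✓ MOVLS  r4←0x80
2: · MOVCS
3: ✓ SUBGE  r3←0x2a
4: ✓ CMP  NZCV=1000
5: · ADDEQ
6: ✓ MOVNE  r5←0x14
7: ✓ SUBLE  r3←0xa0
8: ✓ CMP  NZCV=1000
9: ✓ MOVMI  r4←0x21
10: · ADDEQ
11: · MOVHI

VAL = 0x21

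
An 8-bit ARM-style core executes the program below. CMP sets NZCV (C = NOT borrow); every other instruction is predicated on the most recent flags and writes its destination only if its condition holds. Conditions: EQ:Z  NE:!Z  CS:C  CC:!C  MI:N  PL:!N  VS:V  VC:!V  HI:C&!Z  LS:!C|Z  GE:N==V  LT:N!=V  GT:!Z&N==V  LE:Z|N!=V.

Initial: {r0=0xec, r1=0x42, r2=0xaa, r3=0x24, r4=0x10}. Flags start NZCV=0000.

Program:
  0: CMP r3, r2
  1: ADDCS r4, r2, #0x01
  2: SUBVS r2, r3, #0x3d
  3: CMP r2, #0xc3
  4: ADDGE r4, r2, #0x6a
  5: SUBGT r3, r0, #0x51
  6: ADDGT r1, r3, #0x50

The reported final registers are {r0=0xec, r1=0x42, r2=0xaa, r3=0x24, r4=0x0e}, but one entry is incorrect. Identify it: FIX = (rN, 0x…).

FIX = (r4, 0x10)

[0] flags=0000 → (cmp)
[1] flags=0000 CS?F → skip
[2] flags=0000 VS?F → skip
[3] flags=1000 → (cmp)
[4] flags=1000 GE?F → skip
[5] flags=1000 GT?F → skip
[6] flags=1000 GT?F → skip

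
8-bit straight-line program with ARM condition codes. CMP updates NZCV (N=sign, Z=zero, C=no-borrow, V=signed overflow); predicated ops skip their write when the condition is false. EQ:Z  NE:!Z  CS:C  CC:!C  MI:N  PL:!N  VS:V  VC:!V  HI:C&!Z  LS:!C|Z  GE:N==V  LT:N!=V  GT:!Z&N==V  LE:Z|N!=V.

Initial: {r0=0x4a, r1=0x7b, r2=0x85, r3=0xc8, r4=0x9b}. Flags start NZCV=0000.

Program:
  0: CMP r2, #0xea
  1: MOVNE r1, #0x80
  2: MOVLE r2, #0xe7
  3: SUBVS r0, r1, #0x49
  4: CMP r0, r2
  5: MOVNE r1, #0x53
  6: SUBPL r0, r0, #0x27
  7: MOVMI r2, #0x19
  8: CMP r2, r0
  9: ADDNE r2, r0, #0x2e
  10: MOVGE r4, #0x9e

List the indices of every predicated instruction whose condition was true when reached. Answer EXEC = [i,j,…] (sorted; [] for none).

EXEC = [1,2,5,6,9]

[0] flags=1000 → (cmp)
[1] flags=1000 NE?T → r1=0x80
[2] flags=1000 LE?T → r2=0xe7
[3] flags=1000 VS?F → skip
[4] flags=0000 → (cmp)
[5] flags=0000 NE?T → r1=0x53
[6] flags=0000 PL?T → r0=0x23
[7] flags=0000 MI?F → skip
[8] flags=1010 → (cmp)
[9] flags=1010 NE?T → r2=0x51
[10] flags=1010 GE?F → skip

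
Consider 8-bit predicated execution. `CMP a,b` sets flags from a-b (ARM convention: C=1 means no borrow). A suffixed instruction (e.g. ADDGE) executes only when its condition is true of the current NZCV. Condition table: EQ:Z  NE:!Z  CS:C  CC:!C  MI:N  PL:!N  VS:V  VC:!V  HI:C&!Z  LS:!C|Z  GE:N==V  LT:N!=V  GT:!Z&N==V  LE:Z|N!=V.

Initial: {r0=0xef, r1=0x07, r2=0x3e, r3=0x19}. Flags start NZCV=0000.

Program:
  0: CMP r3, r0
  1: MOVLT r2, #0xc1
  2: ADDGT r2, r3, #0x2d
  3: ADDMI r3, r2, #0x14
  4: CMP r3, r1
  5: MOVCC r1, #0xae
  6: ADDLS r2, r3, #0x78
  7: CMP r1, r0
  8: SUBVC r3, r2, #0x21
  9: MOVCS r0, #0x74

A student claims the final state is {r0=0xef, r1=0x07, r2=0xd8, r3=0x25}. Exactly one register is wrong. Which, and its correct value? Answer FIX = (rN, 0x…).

FIX = (r2, 0x46)

[0] flags=0000 → (cmp)
[1] flags=0000 LT?F → skip
[2] flags=0000 GT?T → r2=0x46
[3] flags=0000 MI?F → skip
[4] flags=0010 → (cmp)
[5] flags=0010 CC?F → skip
[6] flags=0010 LS?F → skip
[7] flags=0000 → (cmp)
[8] flags=0000 VC?T → r3=0x25
[9] flags=0000 CS?F → skip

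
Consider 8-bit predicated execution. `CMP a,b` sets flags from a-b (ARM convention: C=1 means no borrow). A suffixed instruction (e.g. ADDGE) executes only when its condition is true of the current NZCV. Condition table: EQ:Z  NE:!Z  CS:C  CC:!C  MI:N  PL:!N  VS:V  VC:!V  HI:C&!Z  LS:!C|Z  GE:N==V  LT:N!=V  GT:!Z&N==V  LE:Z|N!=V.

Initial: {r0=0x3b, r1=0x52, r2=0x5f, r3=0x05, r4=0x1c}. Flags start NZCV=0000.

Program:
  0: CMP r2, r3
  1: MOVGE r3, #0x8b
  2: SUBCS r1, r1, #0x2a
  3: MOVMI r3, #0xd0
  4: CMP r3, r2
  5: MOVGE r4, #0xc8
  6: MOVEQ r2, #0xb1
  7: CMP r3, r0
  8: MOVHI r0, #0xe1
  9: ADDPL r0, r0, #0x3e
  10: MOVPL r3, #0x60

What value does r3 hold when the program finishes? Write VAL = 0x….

VAL = 0x60

0: ✓ CMP  NZCV=0010
1: ✓ MOVGE  r3←0x8b
2: ✓ SUBCS  r1←0x28
3: · MOVMI
4: ✓ CMP  NZCV=0011
5: · MOVGE
6: · MOVEQ
7: ✓ CMP  NZCV=0011
8: ✓ MOVHI  r0←0xe1
9: ✓ ADDPL  r0←0x1f
10: ✓ MOVPL  r3←0x60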